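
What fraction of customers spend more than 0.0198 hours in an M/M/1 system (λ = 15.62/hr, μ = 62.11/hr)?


W ~ Exponential(μ−λ) for M/M/1.
μ − λ = 62.11 − 15.62 = 46.4900
P(W > t) = e^{−(μ−λ)t} = e^{−0.9205} = 0.398319

Final: 0.398319


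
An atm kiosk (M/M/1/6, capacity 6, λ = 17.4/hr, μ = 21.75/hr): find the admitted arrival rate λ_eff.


ρ = 0.8000; P_K = (1−ρ)ρ^6/(1−ρ^7) = 0.066342
λ_eff = λ(1 − P_K) = 17.4·(1 − 0.066342) = 17.4·0.933658 = 16.2457 /hr

Final: 16.2457 /hr


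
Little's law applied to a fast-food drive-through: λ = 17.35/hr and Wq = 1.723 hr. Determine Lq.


Lq = λWq = 17.35·1.723 = 29.8941

Final: 29.8941


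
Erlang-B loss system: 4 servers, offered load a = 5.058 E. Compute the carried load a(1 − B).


B(4,5.058) = 0.402898 (Erlang-B)
Carried load = a(1 − B) = 5.058·(1 − 0.402898) = 5.058·0.597102 = 3.0201 E

Final: 3.0201 Erlangs


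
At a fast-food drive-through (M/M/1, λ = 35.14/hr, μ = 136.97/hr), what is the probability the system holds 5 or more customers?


ρ = 35.14/136.97 = 0.2566
P(N ≥ n) = ρ^n = 0.2566^5 = 0.001111

Final: 0.001111


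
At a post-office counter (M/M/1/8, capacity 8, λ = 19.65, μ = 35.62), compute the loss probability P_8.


ρ = λ/μ = 19.65/35.62 = 0.5517
P_K = (1−ρ)ρ^K/(1−ρ^(K+1)) = (0.4483·0.008577)/(1 − 0.004732)
= 0.003846/0.995268 = 0.003864

Final: 0.003864


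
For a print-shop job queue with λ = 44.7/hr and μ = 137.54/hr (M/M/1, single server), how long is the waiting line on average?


ρ = 44.7/137.54 = 0.3250
Lq = ρ²/(1−ρ) = 0.1056/0.6750 = 0.1565

Final: 0.1565


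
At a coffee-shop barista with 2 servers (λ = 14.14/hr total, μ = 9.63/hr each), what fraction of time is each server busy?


ρ = λ/(cμ) = 14.14/(2·9.63) = 14.14/19.26 = 0.7342

Final: 0.7342


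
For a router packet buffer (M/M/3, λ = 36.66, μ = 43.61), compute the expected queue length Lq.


a = λ/μ = 0.8406; ρ = a/3 = 0.2802
P₀ = 0.428906
Lq = P₀·a^c·ρ / (c!·(1−ρ)²) = 0.428906·0.59404·0.2802/(6·0.51810)
= 0.02297

Final: 0.02297


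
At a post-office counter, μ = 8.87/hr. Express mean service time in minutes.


Mean service time = 1/μ = 1/8.87 hour = 0.11274 hour
In minutes: 0.11274 × 60 = 6.7644 min

Final: 6.7644 min


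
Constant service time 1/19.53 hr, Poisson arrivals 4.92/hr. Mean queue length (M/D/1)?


ρ = 4.92/19.53 = 0.2519
M/D/1: Lq = ρ²/(2(1−ρ)) = 0.06346/(2·0.7481) = 0.04242

Final: 0.04242


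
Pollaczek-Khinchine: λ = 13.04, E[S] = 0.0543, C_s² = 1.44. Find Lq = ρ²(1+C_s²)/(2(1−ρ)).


ρ = λ·E[S] = 13.04·0.0543 = 0.7081
Lq = ρ²(1+C_s²)/(2(1−ρ)) = 0.5014·(1+1.44)/(2·0.2919)
= 0.5014·2.4400/0.5839 = 2.09526

Final: 2.09526


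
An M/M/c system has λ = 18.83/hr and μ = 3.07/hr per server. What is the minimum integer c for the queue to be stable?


Stability requires cμ > λ ⇔ c > λ/μ.
λ/μ = 18.83/3.07 = 6.1336
Minimum integer c = ⌊6.1336⌋ + 1 = 7
Check: 7·3.07 = 21.49 > 18.83, while 6·3.07 = 18.42 ≤ 18.83

Final: 7 servers


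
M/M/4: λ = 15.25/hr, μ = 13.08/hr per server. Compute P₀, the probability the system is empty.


a = λ/μ = 15.25/13.08 = 1.1659; ρ = a/c = 0.2915
Σ_{k=0}^{3} a^k/k! (terms k=0..3) = 1.00000 + 1.16590 + 0.67966 + 0.26414 = 3.10971
Tail: a^4/(4!(1−ρ)) = 1.84777/(24·0.7085) = 0.10866
P₀ = 1/(3.10971 + 0.10866) = 1/3.21837 = 0.310716

Final: 0.310716


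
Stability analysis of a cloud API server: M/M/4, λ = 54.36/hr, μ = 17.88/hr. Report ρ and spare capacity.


Total capacity cμ = 4·17.88 = 71.52/hr
ρ = λ/(cμ) = 54.36/71.52 = 0.7601
Stable ⇔ ρ < 1: YES
Spare capacity = cμ − λ = 71.52 − 54.36 = 17.16/hr

Final: ρ = 0.7601; stable; margin = 17.16/hr


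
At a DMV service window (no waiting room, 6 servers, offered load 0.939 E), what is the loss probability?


B(c,a) = (a^c/c!) / Σ_{k=0}^{c} a^k/k!
a^6/6! = 0.0009521
Σ terms (k=0..6): 1.00000 + 0.93900 + 0.44086 + 0.13799 + 0.03239 + 0.006083 + 0.0009521 = 2.557278
B = 0.0009521/2.557278 = 0.0003723

Final: 0.0003723


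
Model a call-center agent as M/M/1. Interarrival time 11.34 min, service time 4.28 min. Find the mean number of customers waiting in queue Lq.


λ = 60/11.34 = 5.2910 /hr
μ = 60/4.28 = 14.0187 /hr
ρ = λ/μ = 5.2910/14.0187 = 0.3774
Lq = ρ²/(1−ρ) = 0.1424/0.6226 = 0.2288

Final: 0.2288


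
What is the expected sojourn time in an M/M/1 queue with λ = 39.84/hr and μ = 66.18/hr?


W = 1/(μ−λ) = 1/(66.18 − 39.84) = 1/26.34 = 0.03797 hr

Final: 0.03797 hr


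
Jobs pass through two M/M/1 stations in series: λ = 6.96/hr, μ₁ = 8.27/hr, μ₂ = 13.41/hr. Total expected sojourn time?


Each node sees arrival rate λ = 6.96/hr (tandem ⇒ throughput preserved).
W₁ = 1/(μ₁−λ) = 1/(8.27−6.96) = 0.76336 hr
W₂ = 1/(μ₂−λ) = 1/(13.41−6.96) = 0.15504 hr
W_total = W₁ + W₂ = 0.76336 + 0.15504 = 0.91840 hr

Final: 0.91840 hr


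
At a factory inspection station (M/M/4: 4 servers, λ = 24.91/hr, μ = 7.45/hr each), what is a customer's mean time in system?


a = 3.3436; ρ = 0.8359; P₀ = 0.020877
Lq = P₀·a^c·ρ/(c!(1−ρ)²) = 3.37512
Wq = Lq/λ = 3.37512/24.91 = 0.13549 hr
W = Wq + 1/μ = 0.13549 + 0.13423 = 0.26972 hr

Final: 0.26972 hr


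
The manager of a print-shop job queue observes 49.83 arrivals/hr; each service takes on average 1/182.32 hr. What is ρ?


ρ = λ/μ = 49.83/182.32 = 0.2733

Final: 0.2733


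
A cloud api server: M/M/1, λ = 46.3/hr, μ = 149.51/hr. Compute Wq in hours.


ρ = 46.3/149.51 = 0.3097
Wq = ρ/(μ−λ) = 0.3097/(149.51 − 46.3) = 0.3097/103.21 = 0.003000 hr

Final: 0.003000 hr


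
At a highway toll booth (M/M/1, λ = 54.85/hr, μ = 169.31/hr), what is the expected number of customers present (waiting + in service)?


ρ = λ/μ = 54.85/169.31 = 0.3240
L = ρ/(1−ρ) = 0.3240/(1 − 0.3240) = 0.3240/0.6760 = 0.4792

Final: 0.4792


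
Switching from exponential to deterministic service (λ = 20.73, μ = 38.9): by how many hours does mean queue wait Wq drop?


ρ = 20.73/38.9 = 0.5329
Wq(M/M/1) = ρ/(μ−λ) = 0.5329/18.17 = 0.02933 hr
Wq(M/D/1) = ρ/(2(μ−λ)) = 0.01466 hr
Savings = 0.02933 − 0.01466 = 0.01466 hr

Final: 0.01466 hr


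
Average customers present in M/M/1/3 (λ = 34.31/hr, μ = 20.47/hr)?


ρ = 34.31/20.47 = 1.6761
L = ρ[1 − (K+1)ρ^K + Kρ^(K+1)] / [(1−ρ)(1−ρ^(K+1))]
Numerator: 1.6761·(1 − 4·4.708782 + 3·7.892444) = 9.792181
Denominator: (-0.6761)·(-6.892444) = 4.660060
L = 9.792181/4.660060 = 2.1013

Final: 2.1013


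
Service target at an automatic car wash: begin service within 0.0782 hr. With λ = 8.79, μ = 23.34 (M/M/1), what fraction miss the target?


ρ = 8.79/23.34 = 0.3766
P(Wq > t) = ρ·e^{−(μ−λ)t} = 0.3766·e^{−1.1378}
= 0.3766·0.320520 = 0.120710

Final: 0.120710


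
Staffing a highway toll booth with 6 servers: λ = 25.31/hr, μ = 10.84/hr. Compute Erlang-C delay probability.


a = λ/μ = 2.3349; ρ = a/6 = 0.3891
P₀ = 0.096458 (from M/M/c formula)
C(c,a) = [a^c/(c!(1−ρ))]·P₀ = [162.02319/(720·0.6109)]·0.096458
= 0.36839·0.096458 = 0.035534

Final: 0.035534


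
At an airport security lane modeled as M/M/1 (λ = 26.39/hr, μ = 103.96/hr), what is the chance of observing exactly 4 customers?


ρ = 26.39/103.96 = 0.2538
P_n = (1−ρ)·ρ^n = (1 − 0.2538)·0.2538^4 = 0.7462·0.004152 = 0.003098

Final: 0.003098


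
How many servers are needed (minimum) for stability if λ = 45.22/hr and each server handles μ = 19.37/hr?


Stability requires cμ > λ ⇔ c > λ/μ.
λ/μ = 45.22/19.37 = 2.3345
Minimum integer c = ⌊2.3345⌋ + 1 = 3
Check: 3·19.37 = 58.11 > 45.22, while 2·19.37 = 38.74 ≤ 45.22

Final: 3 servers


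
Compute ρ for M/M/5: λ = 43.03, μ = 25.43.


ρ = λ/(cμ) = 43.03/(5·25.43) = 43.03/127.15 = 0.3384

Final: 0.3384


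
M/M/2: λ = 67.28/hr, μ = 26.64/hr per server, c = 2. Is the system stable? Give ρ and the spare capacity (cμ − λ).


Total capacity cμ = 2·26.64 = 53.28/hr
ρ = λ/(cμ) = 67.28/53.28 = 1.2628
Stable ⇔ ρ < 1: NO
Spare capacity = cμ − λ = 53.28 − 67.28 = -14.00/hr

Final: ρ = 1.2628; unstable; margin = -14.00/hr


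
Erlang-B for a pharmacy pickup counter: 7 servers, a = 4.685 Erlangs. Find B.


B(c,a) = (a^c/c!) / Σ_{k=0}^{c} a^k/k!
a^7/7! = 9.829618
Σ terms (k=0..7): 1.00000 + 4.68500 + 10.97461 + 17.13869 + 20.07369 + 18.80904 + 14.68673 + 9.82962 = 97.197376
B = 9.829618/97.197376 = 0.101130

Final: 0.101130


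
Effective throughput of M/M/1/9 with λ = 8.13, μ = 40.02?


ρ = 0.2031; P_K = (1−ρ)ρ^9/(1−ρ^10) = 0.0000004696
λ_eff = λ(1 − P_K) = 8.13·(1 − 0.0000004696) = 8.13·1.000000 = 8.1300 /hr

Final: 8.1300 /hr


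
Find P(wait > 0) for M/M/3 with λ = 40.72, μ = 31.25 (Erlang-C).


a = λ/μ = 1.3030; ρ = a/3 = 0.4343
P₀ = 0.262889 (from M/M/c formula)
C(c,a) = [a^c/(c!(1−ρ))]·P₀ = [2.21245/(6·0.5657)]·0.262889
= 0.65189·0.262889 = 0.171374

Final: 0.171374


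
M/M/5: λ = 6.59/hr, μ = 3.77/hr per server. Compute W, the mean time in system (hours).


a = 1.7480; ρ = 0.3496; P₀ = 0.173488
Lq = P₀·a^c·ρ/(c!(1−ρ)²) = 0.01950
Wq = Lq/λ = 0.01950/6.59 = 0.002959 hr
W = Wq + 1/μ = 0.002959 + 0.26525 = 0.26821 hr

Final: 0.26821 hr


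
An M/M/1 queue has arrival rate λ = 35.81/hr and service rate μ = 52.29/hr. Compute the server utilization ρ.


ρ = λ/μ = 35.81/52.29 = 0.6848

Final: 0.6848


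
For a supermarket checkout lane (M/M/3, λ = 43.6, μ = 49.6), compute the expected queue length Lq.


a = λ/μ = 0.8790; ρ = a/3 = 0.2930
P₀ = 0.412286
Lq = P₀·a^c·ρ / (c!·(1−ρ)²) = 0.412286·0.67923·0.2930/(6·0.49983)
= 0.02736

Final: 0.02736


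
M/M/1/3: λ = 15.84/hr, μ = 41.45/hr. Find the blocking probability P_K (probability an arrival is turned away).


ρ = λ/μ = 15.84/41.45 = 0.3821
P_K = (1−ρ)ρ^K/(1−ρ^(K+1)) = (0.6179·0.055807)/(1 − 0.021327)
= 0.034481/0.978673 = 0.035232

Final: 0.035232


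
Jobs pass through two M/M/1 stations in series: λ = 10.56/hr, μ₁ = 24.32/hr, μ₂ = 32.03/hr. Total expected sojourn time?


Each node sees arrival rate λ = 10.56/hr (tandem ⇒ throughput preserved).
W₁ = 1/(μ₁−λ) = 1/(24.32−10.56) = 0.07267 hr
W₂ = 1/(μ₂−λ) = 1/(32.03−10.56) = 0.04658 hr
W_total = W₁ + W₂ = 0.07267 + 0.04658 = 0.11925 hr

Final: 0.11925 hr


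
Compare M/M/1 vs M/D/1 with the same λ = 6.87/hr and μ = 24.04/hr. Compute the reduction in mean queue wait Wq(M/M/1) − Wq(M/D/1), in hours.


ρ = 6.87/24.04 = 0.2858
Wq(M/M/1) = ρ/(μ−λ) = 0.2858/17.17 = 0.01664 hr
Wq(M/D/1) = ρ/(2(μ−λ)) = 0.008322 hr
Savings = 0.01664 − 0.008322 = 0.008322 hr

Final: 0.008322 hr


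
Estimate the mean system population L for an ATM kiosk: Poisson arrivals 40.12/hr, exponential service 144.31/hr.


ρ = λ/μ = 40.12/144.31 = 0.2780
L = ρ/(1−ρ) = 0.2780/(1 − 0.2780) = 0.2780/0.7220 = 0.3851

Final: 0.3851


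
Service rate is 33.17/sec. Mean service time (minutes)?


Mean service time = 1/μ = 1/33.17 second = 0.03015 second
In minutes: 0.03015 × 0.0166667 = 0.0005025 min

Final: 0.0005025 min


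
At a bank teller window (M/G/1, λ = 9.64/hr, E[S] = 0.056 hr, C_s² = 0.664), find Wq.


ρ = λ·E[S] = 9.64·0.056 = 0.5398
E[S²] = E[S]²(1+C_s²) = 0.056²·(1+0.664) = 0.005218
Wq = λ·E[S²]/(2(1−ρ)) = 9.64·0.005218/(2·0.4602) = 0.05466 hr

Final: 0.05466 hr


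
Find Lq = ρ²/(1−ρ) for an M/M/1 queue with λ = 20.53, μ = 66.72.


ρ = 20.53/66.72 = 0.3077
Lq = ρ²/(1−ρ) = 0.09468/0.6923 = 0.1368

Final: 0.1368


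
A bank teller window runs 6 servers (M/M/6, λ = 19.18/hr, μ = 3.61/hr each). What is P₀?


a = λ/μ = 19.18/3.61 = 5.3130; ρ = a/c = 0.8855
Σ_{k=0}^{5} a^k/k! (terms k=0..5) = 1.00000 + 5.31302 + 14.11409 + 24.99614 + 33.20124 + 35.27977 = 113.90426
Tail: a^6/(6!(1−ρ)) = 22493.05295/(720·0.1145) = 272.84920
P₀ = 1/(113.90426 + 272.84920) = 1/386.75346 = 0.002586

Final: 0.002586


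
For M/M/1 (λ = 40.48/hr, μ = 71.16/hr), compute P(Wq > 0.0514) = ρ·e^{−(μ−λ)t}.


ρ = 40.48/71.16 = 0.5689
P(Wq > t) = ρ·e^{−(μ−λ)t} = 0.5689·e^{−1.5770}
= 0.5689·0.206604 = 0.117528

Final: 0.117528


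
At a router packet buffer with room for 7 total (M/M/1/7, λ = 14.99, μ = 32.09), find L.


ρ = 14.99/32.09 = 0.4671
L = ρ[1 − (K+1)ρ^K + Kρ^(K+1)] / [(1−ρ)(1−ρ^(K+1))]
Numerator: 0.4671·(1 − 8·0.004853 + 7·0.002267) = 0.456400
Denominator: (0.5329)·(0.997733) = 0.531668
L = 0.456400/0.531668 = 0.8584

Final: 0.8584


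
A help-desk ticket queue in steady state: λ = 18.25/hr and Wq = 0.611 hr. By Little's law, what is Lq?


Lq = λWq = 18.25·0.611 = 11.1508

Final: 11.1508


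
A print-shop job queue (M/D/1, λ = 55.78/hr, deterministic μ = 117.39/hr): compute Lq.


ρ = 55.78/117.39 = 0.4752
M/D/1: Lq = ρ²/(2(1−ρ)) = 0.2258/(2·0.5248) = 0.21510

Final: 0.21510


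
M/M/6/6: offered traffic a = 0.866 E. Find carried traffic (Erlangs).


B(6,0.866) = 0.0002464 (Erlang-B)
Carried load = a(1 − B) = 0.866·(1 − 0.0002464) = 0.866·0.999754 = 0.8658 E

Final: 0.8658 Erlangs


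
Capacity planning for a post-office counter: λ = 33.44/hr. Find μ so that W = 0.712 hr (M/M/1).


W = 1/(μ−λ) ⇒ μ − λ = 1/W = 1/0.712 = 1.4045
μ = λ + 1/W = 33.44 + 1.4045 = 34.8445 per hr

Final: 34.8445 /hr


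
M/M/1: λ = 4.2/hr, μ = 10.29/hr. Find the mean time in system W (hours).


W = 1/(μ−λ) = 1/(10.29 − 4.2) = 1/6.09 = 0.1642 hr

Final: 0.1642 hr


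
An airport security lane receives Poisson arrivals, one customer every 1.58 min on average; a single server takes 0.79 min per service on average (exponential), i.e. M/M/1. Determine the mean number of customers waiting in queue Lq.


λ = 60/1.58 = 37.9747 /hr
μ = 60/0.79 = 75.9494 /hr
ρ = λ/μ = 37.9747/75.9494 = 0.5000
Lq = ρ²/(1−ρ) = 0.2500/0.5000 = 0.5000

Final: 0.5000


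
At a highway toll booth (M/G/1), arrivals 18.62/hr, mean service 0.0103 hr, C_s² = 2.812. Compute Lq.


ρ = λ·E[S] = 18.62·0.0103 = 0.1918
Lq = ρ²(1+C_s²)/(2(1−ρ)) = 0.03678·(1+2.812)/(2·0.8082)
= 0.03678·3.8120/1.6164 = 0.08674

Final: 0.08674


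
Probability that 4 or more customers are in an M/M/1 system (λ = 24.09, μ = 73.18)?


ρ = 24.09/73.18 = 0.3292
P(N ≥ n) = ρ^n = 0.3292^4 = 0.011743

Final: 0.011743


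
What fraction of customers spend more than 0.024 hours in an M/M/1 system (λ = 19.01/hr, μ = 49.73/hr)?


W ~ Exponential(μ−λ) for M/M/1.
μ − λ = 49.73 − 19.01 = 30.7200
P(W > t) = e^{−(μ−λ)t} = e^{−0.7373} = 0.478413

Final: 0.478413


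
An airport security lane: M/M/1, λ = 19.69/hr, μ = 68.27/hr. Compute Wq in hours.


ρ = 19.69/68.27 = 0.2884
Wq = ρ/(μ−λ) = 0.2884/(68.27 − 19.69) = 0.2884/48.58 = 0.005937 hr

Final: 0.005937 hr


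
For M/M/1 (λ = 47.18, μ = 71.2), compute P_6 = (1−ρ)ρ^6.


ρ = 47.18/71.2 = 0.6626
P_n = (1−ρ)·ρ^n = (1 − 0.6626)·0.6626^6 = 0.3374·0.084658 = 0.028560

Final: 0.028560


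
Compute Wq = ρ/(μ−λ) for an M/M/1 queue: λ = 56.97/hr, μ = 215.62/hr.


ρ = 56.97/215.62 = 0.2642
Wq = ρ/(μ−λ) = 0.2642/(215.62 − 56.97) = 0.2642/158.65 = 0.001665 hr

Final: 0.001665 hr


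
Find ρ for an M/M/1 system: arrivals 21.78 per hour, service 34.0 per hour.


ρ = λ/μ = 21.78/34.0 = 0.6406

Final: 0.6406


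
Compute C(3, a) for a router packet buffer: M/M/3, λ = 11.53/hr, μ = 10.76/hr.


a = λ/μ = 1.0716; ρ = a/3 = 0.3572
P₀ = 0.337302 (from M/M/c formula)
C(c,a) = [a^c/(c!(1−ρ))]·P₀ = [1.23041/(6·0.6428)]·0.337302
= 0.31902·0.337302 = 0.107605

Final: 0.107605


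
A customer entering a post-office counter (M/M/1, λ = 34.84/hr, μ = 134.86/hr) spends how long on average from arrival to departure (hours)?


W = 1/(μ−λ) = 1/(134.86 − 34.84) = 1/100.02 = 0.009998 hr

Final: 0.009998 hr


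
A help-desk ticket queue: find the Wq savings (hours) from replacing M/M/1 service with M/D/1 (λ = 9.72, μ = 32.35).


ρ = 9.72/32.35 = 0.3005
Wq(M/M/1) = ρ/(μ−λ) = 0.3005/22.63 = 0.01328 hr
Wq(M/D/1) = ρ/(2(μ−λ)) = 0.006639 hr
Savings = 0.01328 − 0.006639 = 0.006639 hr

Final: 0.006639 hr


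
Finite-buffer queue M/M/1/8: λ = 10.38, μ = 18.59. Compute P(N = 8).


ρ = λ/μ = 10.38/18.59 = 0.5584
P_K = (1−ρ)ρ^K/(1−ρ^(K+1)) = (0.4416·0.009448)/(1 − 0.005275)
= 0.004173/0.994725 = 0.004195

Final: 0.004195


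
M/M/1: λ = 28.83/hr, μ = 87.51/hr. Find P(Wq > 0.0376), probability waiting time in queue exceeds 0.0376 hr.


ρ = 28.83/87.51 = 0.3294
P(Wq > t) = ρ·e^{−(μ−λ)t} = 0.3294·e^{−2.2064}
= 0.3294·0.110100 = 0.036272

Final: 0.036272


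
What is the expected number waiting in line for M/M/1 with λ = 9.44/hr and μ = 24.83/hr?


ρ = 9.44/24.83 = 0.3802
Lq = ρ²/(1−ρ) = 0.1445/0.6198 = 0.2332

Final: 0.2332


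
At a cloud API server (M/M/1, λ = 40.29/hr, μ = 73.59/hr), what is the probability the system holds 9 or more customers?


ρ = 40.29/73.59 = 0.5475
P(N ≥ n) = ρ^n = 0.5475^9 = 0.004420

Final: 0.004420


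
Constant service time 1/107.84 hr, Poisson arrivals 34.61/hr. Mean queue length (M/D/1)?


ρ = 34.61/107.84 = 0.3209
M/D/1: Lq = ρ²/(2(1−ρ)) = 0.1030/(2·0.6791) = 0.07584

Final: 0.07584


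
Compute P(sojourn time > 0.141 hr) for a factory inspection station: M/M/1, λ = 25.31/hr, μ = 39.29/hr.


W ~ Exponential(μ−λ) for M/M/1.
μ − λ = 39.29 − 25.31 = 13.9800
P(W > t) = e^{−(μ−λ)t} = e^{−1.9712} = 0.139292

Final: 0.139292


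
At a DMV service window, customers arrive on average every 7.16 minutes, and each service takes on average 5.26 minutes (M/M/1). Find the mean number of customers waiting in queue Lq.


λ = 60/7.16 = 8.3799 /hr
μ = 60/5.26 = 11.4068 /hr
ρ = λ/μ = 8.3799/11.4068 = 0.7346
Lq = ρ²/(1−ρ) = 0.5397/0.2654 = 2.0338

Final: 2.0338


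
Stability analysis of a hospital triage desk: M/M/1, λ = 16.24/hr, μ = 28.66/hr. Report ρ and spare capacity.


Total capacity cμ = 1·28.66 = 28.66/hr
ρ = λ/(cμ) = 16.24/28.66 = 0.5666
Stable ⇔ ρ < 1: YES
Spare capacity = cμ − λ = 28.66 − 16.24 = 12.42/hr

Final: ρ = 0.5666; stable; margin = 12.42/hr


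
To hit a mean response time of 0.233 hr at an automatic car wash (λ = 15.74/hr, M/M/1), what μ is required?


W = 1/(μ−λ) ⇒ μ − λ = 1/W = 1/0.233 = 4.2918
μ = λ + 1/W = 15.74 + 4.2918 = 20.0318 per hr

Final: 20.0318 /hr


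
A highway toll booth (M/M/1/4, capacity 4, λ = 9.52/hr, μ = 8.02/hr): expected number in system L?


ρ = 9.52/8.02 = 1.1870
L = ρ[1 − (K+1)ρ^K + Kρ^(K+1)] / [(1−ρ)(1−ρ^(K+1))]
Numerator: 1.1870·(1 − 5·1.985411 + 4·2.356747) = 0.593438
Denominator: (-0.1870)·(-1.356747) = 0.253756
L = 0.593438/0.253756 = 2.3386

Final: 2.3386


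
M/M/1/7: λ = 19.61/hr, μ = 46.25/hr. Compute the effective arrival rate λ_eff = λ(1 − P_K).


ρ = 0.4240; P_K = (1−ρ)ρ^7/(1−ρ^8) = 0.001420
λ_eff = λ(1 − P_K) = 19.61·(1 − 0.001420) = 19.61·0.998580 = 19.5821 /hr

Final: 19.5821 /hr


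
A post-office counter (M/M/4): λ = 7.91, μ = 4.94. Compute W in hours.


a = 1.6012; ρ = 0.4003; P₀ = 0.199040
Lq = P₀·a^c·ρ/(c!(1−ρ)²) = 0.06068
Wq = Lq/λ = 0.06068/7.91 = 0.007671 hr
W = Wq + 1/μ = 0.007671 + 0.20243 = 0.21010 hr

Final: 0.21010 hr


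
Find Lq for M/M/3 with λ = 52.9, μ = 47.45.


a = λ/μ = 1.1149; ρ = a/3 = 0.3716
P₀ = 0.322182
Lq = P₀·a^c·ρ / (c!·(1−ρ)²) = 0.322182·1.38567·0.3716/(6·0.39486)
= 0.07003

Final: 0.07003


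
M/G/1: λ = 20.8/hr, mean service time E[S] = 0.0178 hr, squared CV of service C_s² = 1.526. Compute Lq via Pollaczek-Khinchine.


ρ = λ·E[S] = 20.8·0.0178 = 0.3702
Lq = ρ²(1+C_s²)/(2(1−ρ)) = 0.1371·(1+1.526)/(2·0.6298)
= 0.1371·2.5260/1.2595 = 0.27491

Final: 0.27491


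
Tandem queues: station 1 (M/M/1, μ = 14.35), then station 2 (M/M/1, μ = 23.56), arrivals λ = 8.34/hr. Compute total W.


Each node sees arrival rate λ = 8.34/hr (tandem ⇒ throughput preserved).
W₁ = 1/(μ₁−λ) = 1/(14.35−8.34) = 0.16639 hr
W₂ = 1/(μ₂−λ) = 1/(23.56−8.34) = 0.06570 hr
W_total = W₁ + W₂ = 0.16639 + 0.06570 = 0.23209 hr

Final: 0.23209 hr


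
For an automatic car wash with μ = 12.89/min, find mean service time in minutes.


Mean service time = 1/μ = 1/12.89 minute = 0.07758 minute
In minutes: 0.07758 × 1 = 0.07758 min

Final: 0.07758 min


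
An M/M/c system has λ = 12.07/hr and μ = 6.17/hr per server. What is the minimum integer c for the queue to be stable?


Stability requires cμ > λ ⇔ c > λ/μ.
λ/μ = 12.07/6.17 = 1.9562
Minimum integer c = ⌊1.9562⌋ + 1 = 2
Check: 2·6.17 = 12.34 > 12.07, while 1·6.17 = 6.17 ≤ 12.07

Final: 2 servers


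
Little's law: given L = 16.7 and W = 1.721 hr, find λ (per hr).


λ = L/W = 16.7/1.721 = 9.7037 /hr

Final: 9.7037 /hr


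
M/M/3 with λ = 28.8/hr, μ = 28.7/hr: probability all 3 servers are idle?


a = λ/μ = 28.8/28.7 = 1.0035; ρ = a/c = 0.3345
Σ_{k=0}^{2} a^k/k! (terms k=0..2) = 1.00000 + 1.00348 + 0.50349 = 2.50697
Tail: a^3/(3!(1−ρ)) = 1.01049/(6·0.6655) = 0.25306
P₀ = 1/(2.50697 + 0.25306) = 1/2.76004 = 0.362314

Final: 0.362314


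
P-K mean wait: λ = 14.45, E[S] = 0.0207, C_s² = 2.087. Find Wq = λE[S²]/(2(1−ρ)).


ρ = λ·E[S] = 14.45·0.0207 = 0.2991
E[S²] = E[S]²(1+C_s²) = 0.0207²·(1+2.087) = 0.001323
Wq = λ·E[S²]/(2(1−ρ)) = 14.45·0.001323/(2·0.7009) = 0.01364 hr

Final: 0.01364 hr


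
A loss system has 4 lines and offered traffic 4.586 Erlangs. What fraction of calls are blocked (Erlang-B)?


B(c,a) = (a^c/c!) / Σ_{k=0}^{c} a^k/k!
a^4/4! = 18.429984
Σ terms (k=0..4): 1.00000 + 4.58600 + 10.51570 + 16.07500 + 18.42998 = 50.606679
B = 18.429984/50.606679 = 0.364181

Final: 0.364181


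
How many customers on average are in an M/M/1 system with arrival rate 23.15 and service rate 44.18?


ρ = λ/μ = 23.15/44.18 = 0.5240
L = ρ/(1−ρ) = 0.5240/(1 − 0.5240) = 0.5240/0.4760 = 1.1008

Final: 1.1008


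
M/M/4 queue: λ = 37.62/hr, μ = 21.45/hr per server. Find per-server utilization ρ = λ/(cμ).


ρ = λ/(cμ) = 37.62/(4·21.45) = 37.62/85.80 = 0.4385

Final: 0.4385


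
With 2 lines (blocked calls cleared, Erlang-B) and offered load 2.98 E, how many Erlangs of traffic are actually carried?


B(2,2.98) = 0.527327 (Erlang-B)
Carried load = a(1 − B) = 2.98·(1 − 0.527327) = 2.98·0.472673 = 1.4086 E

Final: 1.4086 Erlangs


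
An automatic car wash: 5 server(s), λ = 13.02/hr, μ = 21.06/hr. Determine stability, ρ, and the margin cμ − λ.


Total capacity cμ = 5·21.06 = 105.30/hr
ρ = λ/(cμ) = 13.02/105.30 = 0.1236
Stable ⇔ ρ < 1: YES
Spare capacity = cμ − λ = 105.30 − 13.02 = 92.28/hr

Final: ρ = 0.1236; stable; margin = 92.28/hr


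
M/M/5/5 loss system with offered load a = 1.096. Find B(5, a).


B(c,a) = (a^c/c!) / Σ_{k=0}^{c} a^k/k!
a^5/5! = 0.013179
Σ terms (k=0..5): 1.00000 + 1.09600 + 0.60061 + 0.21942 + 0.06012 + 0.01318 = 2.989330
B = 0.013179/2.989330 = 0.004409

Final: 0.004409


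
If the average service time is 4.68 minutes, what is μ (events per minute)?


μ = 1/(service time) in consistent units.
1 minute = 1 min, so μ = 1/4.68 = 0.2137 per minute

Final: 0.2137 /min


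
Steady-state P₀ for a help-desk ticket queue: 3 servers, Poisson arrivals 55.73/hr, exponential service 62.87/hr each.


a = λ/μ = 55.73/62.87 = 0.8864; ρ = a/c = 0.2955
Σ_{k=0}^{2} a^k/k! (terms k=0..2) = 1.00000 + 0.88643 + 0.39288 = 2.27931
Tail: a^3/(3!(1−ρ)) = 0.69653/(6·0.7045) = 0.16477
P₀ = 1/(2.27931 + 0.16477) = 1/2.44409 = 0.409151

Final: 0.409151


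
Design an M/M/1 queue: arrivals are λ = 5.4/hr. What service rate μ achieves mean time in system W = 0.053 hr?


W = 1/(μ−λ) ⇒ μ − λ = 1/W = 1/0.053 = 18.8679
μ = λ + 1/W = 5.4 + 18.8679 = 24.2679 per hr

Final: 24.2679 /hr


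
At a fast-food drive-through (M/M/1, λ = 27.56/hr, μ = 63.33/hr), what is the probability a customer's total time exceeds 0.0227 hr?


W ~ Exponential(μ−λ) for M/M/1.
μ − λ = 63.33 − 27.56 = 35.7700
P(W > t) = e^{−(μ−λ)t} = e^{−0.8120} = 0.443979

Final: 0.443979


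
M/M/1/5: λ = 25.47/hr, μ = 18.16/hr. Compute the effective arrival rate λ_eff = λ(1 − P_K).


ρ = 1.4025; P_K = (1−ρ)ρ^5/(1−ρ^6) = 0.330413
λ_eff = λ(1 − P_K) = 25.47·(1 − 0.330413) = 25.47·0.669587 = 17.0544 /hr

Final: 17.0544 /hr


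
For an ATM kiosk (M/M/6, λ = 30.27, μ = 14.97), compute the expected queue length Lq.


a = λ/μ = 2.0220; ρ = a/6 = 0.3370
P₀ = 0.132175
Lq = P₀·a^c·ρ / (c!·(1−ρ)²) = 0.132175·68.35082·0.3370/(720·0.43956)
= 0.009620

Final: 0.009620


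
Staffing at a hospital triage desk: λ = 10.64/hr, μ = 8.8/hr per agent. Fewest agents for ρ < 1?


Stability requires cμ > λ ⇔ c > λ/μ.
λ/μ = 10.64/8.8 = 1.2091
Minimum integer c = ⌊1.2091⌋ + 1 = 2
Check: 2·8.8 = 17.60 > 10.64, while 1·8.8 = 8.80 ≤ 10.64

Final: 2 servers


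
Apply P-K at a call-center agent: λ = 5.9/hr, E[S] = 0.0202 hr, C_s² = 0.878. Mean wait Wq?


ρ = λ·E[S] = 5.9·0.0202 = 0.1192
E[S²] = E[S]²(1+C_s²) = 0.0202²·(1+0.878) = 0.0007663
Wq = λ·E[S²]/(2(1−ρ)) = 5.9·0.0007663/(2·0.8808) = 0.002566 hr

Final: 0.002566 hr


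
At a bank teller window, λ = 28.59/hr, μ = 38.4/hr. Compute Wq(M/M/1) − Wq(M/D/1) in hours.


ρ = 28.59/38.4 = 0.7445
Wq(M/M/1) = ρ/(μ−λ) = 0.7445/9.81 = 0.07590 hr
Wq(M/D/1) = ρ/(2(μ−λ)) = 0.03795 hr
Savings = 0.07590 − 0.03795 = 0.03795 hr

Final: 0.03795 hr


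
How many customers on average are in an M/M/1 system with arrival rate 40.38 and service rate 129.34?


ρ = λ/μ = 40.38/129.34 = 0.3122
L = ρ/(1−ρ) = 0.3122/(1 − 0.3122) = 0.3122/0.6878 = 0.4539

Final: 0.4539


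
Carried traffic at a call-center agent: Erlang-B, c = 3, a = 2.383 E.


B(3,2.383) = 0.266037 (Erlang-B)
Carried load = a(1 − B) = 2.383·(1 − 0.266037) = 2.383·0.733963 = 1.7490 E

Final: 1.7490 Erlangs


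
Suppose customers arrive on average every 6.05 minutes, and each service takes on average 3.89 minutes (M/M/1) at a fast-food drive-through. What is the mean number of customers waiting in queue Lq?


λ = 60/6.05 = 9.9174 /hr
μ = 60/3.89 = 15.4242 /hr
ρ = λ/μ = 9.9174/15.4242 = 0.6430
Lq = ρ²/(1−ρ) = 0.4134/0.3570 = 1.1580

Final: 1.1580


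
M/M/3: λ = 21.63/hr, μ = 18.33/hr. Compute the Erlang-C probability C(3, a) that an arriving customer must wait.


a = λ/μ = 1.1800; ρ = a/3 = 0.3933
P₀ = 0.300508 (from M/M/c formula)
C(c,a) = [a^c/(c!(1−ρ))]·P₀ = [1.64317/(6·0.6067)]·0.300508
= 0.45143·0.300508 = 0.135658

Final: 0.135658


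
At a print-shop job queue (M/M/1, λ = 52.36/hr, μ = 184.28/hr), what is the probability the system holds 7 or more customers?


ρ = 52.36/184.28 = 0.2841
P(N ≥ n) = ρ^n = 0.2841^7 = 0.0001495

Final: 0.0001495


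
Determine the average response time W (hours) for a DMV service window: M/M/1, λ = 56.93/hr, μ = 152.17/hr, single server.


W = 1/(μ−λ) = 1/(152.17 − 56.93) = 1/95.24 = 0.01050 hr

Final: 0.01050 hr


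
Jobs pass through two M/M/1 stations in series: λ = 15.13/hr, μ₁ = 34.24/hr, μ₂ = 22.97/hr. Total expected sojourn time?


Each node sees arrival rate λ = 15.13/hr (tandem ⇒ throughput preserved).
W₁ = 1/(μ₁−λ) = 1/(34.24−15.13) = 0.05233 hr
W₂ = 1/(μ₂−λ) = 1/(22.97−15.13) = 0.12755 hr
W_total = W₁ + W₂ = 0.05233 + 0.12755 = 0.17988 hr

Final: 0.17988 hr


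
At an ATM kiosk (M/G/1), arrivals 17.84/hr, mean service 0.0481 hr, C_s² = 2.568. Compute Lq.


ρ = λ·E[S] = 17.84·0.0481 = 0.8581
Lq = ρ²(1+C_s²)/(2(1−ρ)) = 0.7363·(1+2.568)/(2·0.1419)
= 0.7363·3.5680/0.2838 = 9.25773

Final: 9.25773


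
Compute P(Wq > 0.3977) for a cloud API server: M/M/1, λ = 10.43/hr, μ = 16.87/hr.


ρ = 10.43/16.87 = 0.6183
P(Wq > t) = ρ·e^{−(μ−λ)t} = 0.6183·e^{−2.5612}
= 0.6183·0.077213 = 0.047737

Final: 0.047737


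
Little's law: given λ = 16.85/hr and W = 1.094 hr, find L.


L = λW = 16.85·1.094 = 18.4339

Final: 18.4339


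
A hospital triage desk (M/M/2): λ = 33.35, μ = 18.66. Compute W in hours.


a = 1.7872; ρ = 0.8936; P₀ = 0.056177
Lq = P₀·a^c·ρ/(c!(1−ρ)²) = 7.08517
Wq = Lq/λ = 7.08517/33.35 = 0.21245 hr
W = Wq + 1/μ = 0.21245 + 0.05359 = 0.26604 hr

Final: 0.26604 hr


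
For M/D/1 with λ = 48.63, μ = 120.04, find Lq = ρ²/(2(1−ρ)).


ρ = 48.63/120.04 = 0.4051
M/D/1: Lq = ρ²/(2(1−ρ)) = 0.1641/(2·0.5949) = 0.13794

Final: 0.13794


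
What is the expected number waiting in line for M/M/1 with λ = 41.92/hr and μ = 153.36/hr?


ρ = 41.92/153.36 = 0.2733
Lq = ρ²/(1−ρ) = 0.07472/0.7267 = 0.1028

Final: 0.1028


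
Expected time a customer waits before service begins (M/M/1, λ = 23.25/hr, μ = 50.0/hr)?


ρ = 23.25/50.0 = 0.4650
Wq = ρ/(μ−λ) = 0.4650/(50.0 − 23.25) = 0.4650/26.75 = 0.01738 hr

Final: 0.01738 hr


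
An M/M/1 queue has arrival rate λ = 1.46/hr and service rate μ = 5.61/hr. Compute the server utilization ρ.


ρ = λ/μ = 1.46/5.61 = 0.2602

Final: 0.2602


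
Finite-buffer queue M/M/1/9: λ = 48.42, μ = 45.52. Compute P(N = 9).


ρ = λ/μ = 48.42/45.52 = 1.0637
P_K = (1−ρ)ρ^K/(1−ρ^(K+1)) = (-0.06371·1.743423)/(1 − 1.854494)
= -0.111070/-0.854494 = 0.129984

Final: 0.129984


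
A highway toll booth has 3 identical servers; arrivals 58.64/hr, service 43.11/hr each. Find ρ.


ρ = λ/(cμ) = 58.64/(3·43.11) = 58.64/129.33 = 0.4534

Final: 0.4534


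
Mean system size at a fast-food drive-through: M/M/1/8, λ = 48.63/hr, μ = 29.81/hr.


ρ = 48.63/29.81 = 1.6313
L = ρ[1 − (K+1)ρ^K + Kρ^(K+1)] / [(1−ρ)(1−ρ^(K+1))]
Numerator: 1.6313·(1 − 9·50.157785 + 8·81.823988) = 333.072007
Denominator: (-0.6313)·(-80.823988) = 51.026751
L = 333.072007/51.026751 = 6.5274

Final: 6.5274


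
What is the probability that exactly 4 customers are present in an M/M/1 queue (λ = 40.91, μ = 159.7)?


ρ = 40.91/159.7 = 0.2562
P_n = (1−ρ)·ρ^n = (1 − 0.2562)·0.2562^4 = 0.7438·0.004306 = 0.003203

Final: 0.003203


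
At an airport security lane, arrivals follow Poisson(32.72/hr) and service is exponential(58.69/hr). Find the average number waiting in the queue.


ρ = 32.72/58.69 = 0.5575
Lq = ρ²/(1−ρ) = 0.3108/0.4425 = 0.7024

Final: 0.7024


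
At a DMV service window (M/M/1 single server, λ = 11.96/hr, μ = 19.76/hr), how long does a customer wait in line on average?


ρ = 11.96/19.76 = 0.6053
Wq = ρ/(μ−λ) = 0.6053/(19.76 − 11.96) = 0.6053/7.80 = 0.07760 hr

Final: 0.07760 hr


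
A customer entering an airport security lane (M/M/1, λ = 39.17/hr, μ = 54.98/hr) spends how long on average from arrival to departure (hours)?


W = 1/(μ−λ) = 1/(54.98 − 39.17) = 1/15.81 = 0.06325 hr

Final: 0.06325 hr


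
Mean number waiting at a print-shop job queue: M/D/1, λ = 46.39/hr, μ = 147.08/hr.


ρ = 46.39/147.08 = 0.3154
M/D/1: Lq = ρ²/(2(1−ρ)) = 0.09948/(2·0.6846) = 0.07266

Final: 0.07266


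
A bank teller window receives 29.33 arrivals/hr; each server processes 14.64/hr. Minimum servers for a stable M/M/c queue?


Stability requires cμ > λ ⇔ c > λ/μ.
λ/μ = 29.33/14.64 = 2.0034
Minimum integer c = ⌊2.0034⌋ + 1 = 3
Check: 3·14.64 = 43.92 > 29.33, while 2·14.64 = 29.28 ≤ 29.33

Final: 3 servers


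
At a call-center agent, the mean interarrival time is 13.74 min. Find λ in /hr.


λ = 1/(interarrival time) in consistent units.
1 hour = 60 min, so λ = 60/13.74 = 4.3668 per hour

Final: 4.3668 /hr


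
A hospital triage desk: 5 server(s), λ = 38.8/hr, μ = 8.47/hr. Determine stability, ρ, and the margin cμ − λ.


Total capacity cμ = 5·8.47 = 42.35/hr
ρ = λ/(cμ) = 38.8/42.35 = 0.9162
Stable ⇔ ρ < 1: YES
Spare capacity = cμ − λ = 42.35 − 38.8 = 3.55/hr

Final: ρ = 0.9162; stable; margin = 3.55/hr


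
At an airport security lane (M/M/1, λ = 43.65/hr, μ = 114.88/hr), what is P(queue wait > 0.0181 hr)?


ρ = 43.65/114.88 = 0.3800
P(Wq > t) = ρ·e^{−(μ−λ)t} = 0.3800·e^{−1.2893}
= 0.3800·0.275474 = 0.104669

Final: 0.104669


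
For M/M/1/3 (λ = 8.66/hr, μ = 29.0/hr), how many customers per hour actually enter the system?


ρ = 0.2986; P_K = (1−ρ)ρ^3/(1−ρ^4) = 0.018827
λ_eff = λ(1 − P_K) = 8.66·(1 − 0.018827) = 8.66·0.981173 = 8.4970 /hr

Final: 8.4970 /hr


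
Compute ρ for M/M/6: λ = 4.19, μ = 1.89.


ρ = λ/(cμ) = 4.19/(6·1.89) = 4.19/11.34 = 0.3695

Final: 0.3695


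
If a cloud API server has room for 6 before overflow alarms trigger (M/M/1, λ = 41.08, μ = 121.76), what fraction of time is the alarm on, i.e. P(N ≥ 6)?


ρ = 41.08/121.76 = 0.3374
P(N ≥ n) = ρ^n = 0.3374^6 = 0.001475

Final: 0.001475


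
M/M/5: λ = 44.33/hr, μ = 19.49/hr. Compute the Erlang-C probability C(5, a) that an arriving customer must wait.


a = λ/μ = 2.2745; ρ = a/5 = 0.4549
P₀ = 0.101337 (from M/M/c formula)
C(c,a) = [a^c/(c!(1−ρ))]·P₀ = [60.87367/(120·0.5451)]·0.101337
= 0.93062·0.101337 = 0.094306

Final: 0.094306


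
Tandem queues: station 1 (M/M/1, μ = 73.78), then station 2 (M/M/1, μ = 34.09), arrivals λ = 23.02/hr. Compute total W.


Each node sees arrival rate λ = 23.02/hr (tandem ⇒ throughput preserved).
W₁ = 1/(μ₁−λ) = 1/(73.78−23.02) = 0.01970 hr
W₂ = 1/(μ₂−λ) = 1/(34.09−23.02) = 0.09033 hr
W_total = W₁ + W₂ = 0.01970 + 0.09033 = 0.11003 hr

Final: 0.11003 hr


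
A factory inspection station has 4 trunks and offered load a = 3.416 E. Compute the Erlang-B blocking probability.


B(c,a) = (a^c/c!) / Σ_{k=0}^{c} a^k/k!
a^4/4! = 5.673619
Σ terms (k=0..4): 1.00000 + 3.41600 + 5.83453 + 6.64358 + 5.67362 = 22.567730
B = 5.673619/22.567730 = 0.251404

Final: 0.251404


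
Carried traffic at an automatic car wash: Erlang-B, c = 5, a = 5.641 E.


B(5,5.641) = 0.334598 (Erlang-B)
Carried load = a(1 − B) = 5.641·(1 − 0.334598) = 5.641·0.665402 = 3.7535 E

Final: 3.7535 Erlangs


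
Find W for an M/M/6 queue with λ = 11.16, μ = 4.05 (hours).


a = 2.7556; ρ = 0.4593; P₀ = 0.062933
Lq = P₀·a^c·ρ/(c!(1−ρ)²) = 0.06010
Wq = Lq/λ = 0.06010/11.16 = 0.005385 hr
W = Wq + 1/μ = 0.005385 + 0.24691 = 0.25230 hr

Final: 0.25230 hr


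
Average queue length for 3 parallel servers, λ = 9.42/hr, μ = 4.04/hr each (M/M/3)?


a = λ/μ = 2.3317; ρ = a/3 = 0.7772
P₀ = 0.064374
Lq = P₀·a^c·ρ / (c!·(1−ρ)²) = 0.064374·12.67677·0.7772/(6·0.04963)
= 2.13008

Final: 2.13008


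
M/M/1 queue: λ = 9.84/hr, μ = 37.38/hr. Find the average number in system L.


ρ = λ/μ = 9.84/37.38 = 0.2632
L = ρ/(1−ρ) = 0.2632/(1 − 0.2632) = 0.2632/0.7368 = 0.3573

Final: 0.3573


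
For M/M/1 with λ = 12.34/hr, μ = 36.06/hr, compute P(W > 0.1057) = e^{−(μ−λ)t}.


W ~ Exponential(μ−λ) for M/M/1.
μ − λ = 36.06 − 12.34 = 23.7200
P(W > t) = e^{−(μ−λ)t} = e^{−2.5072} = 0.081496

Final: 0.081496


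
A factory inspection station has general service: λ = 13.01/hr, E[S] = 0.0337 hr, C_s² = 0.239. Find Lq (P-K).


ρ = λ·E[S] = 13.01·0.0337 = 0.4384
Lq = ρ²(1+C_s²)/(2(1−ρ)) = 0.1922·(1+0.239)/(2·0.5616)
= 0.1922·1.2390/1.1231 = 0.21206

Final: 0.21206


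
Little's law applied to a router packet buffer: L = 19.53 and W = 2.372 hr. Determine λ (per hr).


λ = L/W = 19.53/2.372 = 8.2336 /hr

Final: 8.2336 /hr


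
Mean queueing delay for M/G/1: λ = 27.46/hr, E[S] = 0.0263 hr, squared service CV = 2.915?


ρ = λ·E[S] = 27.46·0.0263 = 0.7222
E[S²] = E[S]²(1+C_s²) = 0.0263²·(1+2.915) = 0.002708
Wq = λ·E[S²]/(2(1−ρ)) = 27.46·0.002708/(2·0.2778) = 0.13384 hr

Final: 0.13384 hr


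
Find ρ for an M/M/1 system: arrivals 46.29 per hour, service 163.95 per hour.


ρ = λ/μ = 46.29/163.95 = 0.2823

Final: 0.2823


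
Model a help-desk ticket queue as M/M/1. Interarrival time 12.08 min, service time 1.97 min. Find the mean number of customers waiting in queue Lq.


λ = 60/12.08 = 4.9669 /hr
μ = 60/1.97 = 30.4569 /hr
ρ = λ/μ = 4.9669/30.4569 = 0.1631
Lq = ρ²/(1−ρ) = 0.02659/0.8369 = 0.03178

Final: 0.03178


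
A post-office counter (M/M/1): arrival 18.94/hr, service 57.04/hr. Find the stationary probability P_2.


ρ = 18.94/57.04 = 0.3320
P_n = (1−ρ)·ρ^n = (1 − 0.3320)·0.3320^2 = 0.6680·0.110256 = 0.073646

Final: 0.073646


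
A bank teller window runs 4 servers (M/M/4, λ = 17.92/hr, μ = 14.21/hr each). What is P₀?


a = λ/μ = 17.92/14.21 = 1.2611; ρ = a/c = 0.3153
Σ_{k=0}^{3} a^k/k! (terms k=0..3) = 1.00000 + 1.26108 + 0.79517 + 0.33426 = 3.39051
Tail: a^4/(4!(1−ρ)) = 2.52916/(24·0.6847) = 0.15390
P₀ = 1/(3.39051 + 0.15390) = 1/3.54441 = 0.282134

Final: 0.282134


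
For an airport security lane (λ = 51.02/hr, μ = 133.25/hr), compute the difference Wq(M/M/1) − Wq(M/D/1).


ρ = 51.02/133.25 = 0.3829
Wq(M/M/1) = ρ/(μ−λ) = 0.3829/82.23 = 0.004656 hr
Wq(M/D/1) = ρ/(2(μ−λ)) = 0.002328 hr
Savings = 0.004656 − 0.002328 = 0.002328 hr

Final: 0.002328 hr


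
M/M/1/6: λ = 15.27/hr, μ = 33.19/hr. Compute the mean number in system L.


ρ = 15.27/33.19 = 0.4601
L = ρ[1 − (K+1)ρ^K + Kρ^(K+1)] / [(1−ρ)(1−ρ^(K+1))]
Numerator: 0.4601·(1 − 7·0.009484 + 6·0.004363) = 0.441580
Denominator: (0.5399)·(0.995637) = 0.537566
L = 0.441580/0.537566 = 0.8214

Final: 0.8214


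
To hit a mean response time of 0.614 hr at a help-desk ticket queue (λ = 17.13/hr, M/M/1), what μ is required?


W = 1/(μ−λ) ⇒ μ − λ = 1/W = 1/0.614 = 1.6287
μ = λ + 1/W = 17.13 + 1.6287 = 18.7587 per hr

Final: 18.7587 /hr


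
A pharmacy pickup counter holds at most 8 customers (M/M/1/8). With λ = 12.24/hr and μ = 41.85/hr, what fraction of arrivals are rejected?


ρ = λ/μ = 12.24/41.85 = 0.2925
P_K = (1−ρ)ρ^K/(1−ρ^(K+1)) = (0.7075·0.00005354)/(1 − 0.00001566)
= 0.00003788/0.999984 = 0.00003788

Final: 0.00003788


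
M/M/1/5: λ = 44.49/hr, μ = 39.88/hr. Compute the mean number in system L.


ρ = 44.49/39.88 = 1.1156
L = ρ[1 − (K+1)ρ^K + Kρ^(K+1)] / [(1−ρ)(1−ρ^(K+1))]
Numerator: 1.1156·(1 − 6·1.727970 + 5·1.927718) = 0.302069
Denominator: (-0.1156)·(-0.927718) = 0.107241
L = 0.302069/0.107241 = 2.8167

Final: 2.8167


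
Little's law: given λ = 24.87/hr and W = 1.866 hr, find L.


L = λW = 24.87·1.866 = 46.4074

Final: 46.4074


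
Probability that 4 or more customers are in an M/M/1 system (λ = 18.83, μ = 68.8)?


ρ = 18.83/68.8 = 0.2737
P(N ≥ n) = ρ^n = 0.2737^4 = 0.005611

Final: 0.005611


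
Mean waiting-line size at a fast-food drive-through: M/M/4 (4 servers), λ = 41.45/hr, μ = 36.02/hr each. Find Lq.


a = λ/μ = 1.1507; ρ = a/4 = 0.2877
P₀ = 0.315516
Lq = P₀·a^c·ρ / (c!·(1−ρ)²) = 0.315516·1.75357·0.2877/(24·0.50739)
= 0.01307

Final: 0.01307


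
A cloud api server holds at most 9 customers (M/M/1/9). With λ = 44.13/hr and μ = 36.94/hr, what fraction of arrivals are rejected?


ρ = λ/μ = 44.13/36.94 = 1.1946
P_K = (1−ρ)ρ^K/(1−ρ^(K+1)) = (-0.1946·4.956023)/(1 − 5.920663)
= -0.964640/-4.920663 = 0.196039

Final: 0.196039
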